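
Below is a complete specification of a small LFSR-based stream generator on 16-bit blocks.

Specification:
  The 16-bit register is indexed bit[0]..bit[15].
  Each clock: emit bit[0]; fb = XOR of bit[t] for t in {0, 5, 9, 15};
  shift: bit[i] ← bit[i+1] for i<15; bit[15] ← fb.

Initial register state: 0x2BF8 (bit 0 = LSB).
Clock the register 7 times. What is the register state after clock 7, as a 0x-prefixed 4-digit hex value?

0xDC57

reg_0 = 0x2BF8
clock 1: out=0, reg = 0x15FC
clock 2: out=0, reg = 0x8AFE
clock 3: out=0, reg = 0xC57F
clock 4: out=1, reg = 0xE2BF
clock 5: out=1, reg = 0x715F
clock 6: out=1, reg = 0xB8AF
clock 7: out=1, reg = 0xDC57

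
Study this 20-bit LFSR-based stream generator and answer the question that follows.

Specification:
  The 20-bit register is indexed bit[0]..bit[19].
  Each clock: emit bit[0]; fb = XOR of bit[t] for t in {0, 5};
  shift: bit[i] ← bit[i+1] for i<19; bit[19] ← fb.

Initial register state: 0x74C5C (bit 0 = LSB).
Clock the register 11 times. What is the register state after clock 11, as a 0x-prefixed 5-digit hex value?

0xC7CE9

reg_0 = 0x74C5C
clock 1: out=0, reg = 0x3A62E
clock 2: out=0, reg = 0x9D317
clock 3: out=1, reg = 0xCE98B
clock 4: out=1, reg = 0xE74C5
clock 5: out=1, reg = 0xF3A62
clock 6: out=0, reg = 0xF9D31
clock 7: out=1, reg = 0x7CE98
clock 8: out=0, reg = 0x3E74C
clock 9: out=0, reg = 0x1F3A6
clock 10: out=0, reg = 0x8F9D3
clock 11: out=1, reg = 0xC7CE9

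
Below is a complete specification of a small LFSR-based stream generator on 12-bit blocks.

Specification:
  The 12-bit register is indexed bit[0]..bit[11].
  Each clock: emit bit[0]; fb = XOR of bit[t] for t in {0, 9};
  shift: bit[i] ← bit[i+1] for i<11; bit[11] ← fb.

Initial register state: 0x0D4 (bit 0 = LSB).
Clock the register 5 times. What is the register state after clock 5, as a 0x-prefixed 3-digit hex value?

0xA06

reg_0 = 0x0D4
clock 1: out=0, reg = 0x06A
clock 2: out=0, reg = 0x035
clock 3: out=1, reg = 0x81A
clock 4: out=0, reg = 0x40D
clock 5: out=1, reg = 0xA06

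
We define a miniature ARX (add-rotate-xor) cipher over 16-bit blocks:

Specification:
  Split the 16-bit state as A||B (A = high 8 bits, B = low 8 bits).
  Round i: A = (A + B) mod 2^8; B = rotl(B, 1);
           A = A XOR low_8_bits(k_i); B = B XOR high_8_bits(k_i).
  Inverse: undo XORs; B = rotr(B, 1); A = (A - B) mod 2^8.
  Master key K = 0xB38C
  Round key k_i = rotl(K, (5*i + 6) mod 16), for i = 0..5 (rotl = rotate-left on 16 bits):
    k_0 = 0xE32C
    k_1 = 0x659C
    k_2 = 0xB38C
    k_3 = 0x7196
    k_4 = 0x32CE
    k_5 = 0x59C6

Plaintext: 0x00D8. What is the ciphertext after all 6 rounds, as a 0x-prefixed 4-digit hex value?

0xFA79

s_0 = plaintext = 0x00D8
s_1 = Round(s_0, k_0) = 0xF452
s_2 = Round(s_1, k_1) = 0xDAC1
s_3 = Round(s_2, k_2) = 0x1730
s_4 = Round(s_3, k_3) = 0xD111
s_5 = Round(s_4, k_4) = 0x2C10
s_6 = Round(s_5, k_5) = 0xFA79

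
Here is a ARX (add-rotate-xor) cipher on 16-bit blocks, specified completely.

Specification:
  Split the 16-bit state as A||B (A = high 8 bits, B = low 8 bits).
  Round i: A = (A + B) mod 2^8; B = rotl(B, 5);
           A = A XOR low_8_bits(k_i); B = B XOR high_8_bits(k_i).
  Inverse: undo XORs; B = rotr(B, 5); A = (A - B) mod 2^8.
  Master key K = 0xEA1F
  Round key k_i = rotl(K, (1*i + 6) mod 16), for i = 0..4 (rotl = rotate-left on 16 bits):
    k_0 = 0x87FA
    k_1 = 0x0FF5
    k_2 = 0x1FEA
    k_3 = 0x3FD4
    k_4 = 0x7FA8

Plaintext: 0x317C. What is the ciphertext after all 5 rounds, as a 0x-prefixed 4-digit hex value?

s_0 = plaintext = 0x317C
s_1 = Round(s_0, k_0) = 0x5708
s_2 = Round(s_1, k_1) = 0xAA0E
s_3 = Round(s_2, k_2) = 0x52DE
s_4 = Round(s_3, k_3) = 0xE4E4
s_5 = Round(s_4, k_4) = 0x60E3

0x60E3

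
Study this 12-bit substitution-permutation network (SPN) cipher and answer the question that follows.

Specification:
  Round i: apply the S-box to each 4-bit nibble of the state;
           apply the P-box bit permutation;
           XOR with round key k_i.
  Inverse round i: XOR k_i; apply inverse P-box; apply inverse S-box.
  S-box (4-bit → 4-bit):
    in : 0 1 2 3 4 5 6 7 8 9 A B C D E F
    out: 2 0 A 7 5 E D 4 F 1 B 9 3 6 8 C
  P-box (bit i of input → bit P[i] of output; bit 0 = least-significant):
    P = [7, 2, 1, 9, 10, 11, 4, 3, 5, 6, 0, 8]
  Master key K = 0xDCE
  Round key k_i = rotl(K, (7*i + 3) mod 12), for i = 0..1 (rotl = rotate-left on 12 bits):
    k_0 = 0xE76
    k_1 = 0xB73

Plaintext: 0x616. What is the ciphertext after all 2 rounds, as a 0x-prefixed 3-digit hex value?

s_0 = plaintext = 0x616
s_1 = Round(s_0, k_0) = 0xDD5
s_2 = Round(s_1, k_1) = 0x124

0x124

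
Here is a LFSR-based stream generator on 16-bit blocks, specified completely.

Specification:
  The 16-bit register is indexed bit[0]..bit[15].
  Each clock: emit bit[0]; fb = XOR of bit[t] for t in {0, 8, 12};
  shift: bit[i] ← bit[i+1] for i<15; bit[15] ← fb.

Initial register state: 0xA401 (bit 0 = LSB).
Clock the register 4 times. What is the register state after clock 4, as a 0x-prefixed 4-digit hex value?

0xFA40

reg_0 = 0xA401
clock 1: out=1, reg = 0xD200
clock 2: out=0, reg = 0xE900
clock 3: out=0, reg = 0xF480
clock 4: out=0, reg = 0xFA40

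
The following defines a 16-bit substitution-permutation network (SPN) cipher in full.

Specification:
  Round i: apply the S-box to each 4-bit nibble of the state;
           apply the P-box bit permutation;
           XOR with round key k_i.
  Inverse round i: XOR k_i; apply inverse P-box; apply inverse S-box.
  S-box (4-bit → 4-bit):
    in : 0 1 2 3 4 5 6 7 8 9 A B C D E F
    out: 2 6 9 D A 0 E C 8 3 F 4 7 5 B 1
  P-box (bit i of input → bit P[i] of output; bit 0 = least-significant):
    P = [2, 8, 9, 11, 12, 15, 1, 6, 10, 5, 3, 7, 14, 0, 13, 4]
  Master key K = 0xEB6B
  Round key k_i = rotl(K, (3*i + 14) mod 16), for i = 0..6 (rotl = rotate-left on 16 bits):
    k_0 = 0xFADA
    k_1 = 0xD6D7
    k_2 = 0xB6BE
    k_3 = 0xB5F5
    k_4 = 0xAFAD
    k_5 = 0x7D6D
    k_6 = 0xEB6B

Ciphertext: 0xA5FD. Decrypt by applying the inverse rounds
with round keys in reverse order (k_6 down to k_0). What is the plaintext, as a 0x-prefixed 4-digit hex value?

0xB839

s_0 = ciphertext = 0xA5FD
s_1 = InvRound(s_0, k_6) = 0x22B3
s_2 = InvRound(s_1, k_5) = 0x233A
s_3 = InvRound(s_2, k_4) = 0x4212
s_4 = InvRound(s_3, k_3) = 0xCEAC
s_5 = InvRound(s_4, k_2) = 0x35D8
s_6 = InvRound(s_5, k_1) = 0xCB1C
s_7 = InvRound(s_6, k_0) = 0xB839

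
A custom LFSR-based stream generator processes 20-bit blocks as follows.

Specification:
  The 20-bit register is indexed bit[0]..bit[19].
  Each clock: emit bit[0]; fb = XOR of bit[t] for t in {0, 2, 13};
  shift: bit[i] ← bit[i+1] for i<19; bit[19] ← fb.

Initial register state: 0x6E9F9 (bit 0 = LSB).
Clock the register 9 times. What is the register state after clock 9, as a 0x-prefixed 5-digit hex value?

0xD8374

reg_0 = 0x6E9F9
clock 1: out=1, reg = 0x374FC
clock 2: out=0, reg = 0x1BA7E
clock 3: out=0, reg = 0x0DD3F
clock 4: out=1, reg = 0x06E9F
clock 5: out=1, reg = 0x8374F
clock 6: out=1, reg = 0xC1BA7
clock 7: out=1, reg = 0x60DD3
clock 8: out=1, reg = 0xB06E9
clock 9: out=1, reg = 0xD8374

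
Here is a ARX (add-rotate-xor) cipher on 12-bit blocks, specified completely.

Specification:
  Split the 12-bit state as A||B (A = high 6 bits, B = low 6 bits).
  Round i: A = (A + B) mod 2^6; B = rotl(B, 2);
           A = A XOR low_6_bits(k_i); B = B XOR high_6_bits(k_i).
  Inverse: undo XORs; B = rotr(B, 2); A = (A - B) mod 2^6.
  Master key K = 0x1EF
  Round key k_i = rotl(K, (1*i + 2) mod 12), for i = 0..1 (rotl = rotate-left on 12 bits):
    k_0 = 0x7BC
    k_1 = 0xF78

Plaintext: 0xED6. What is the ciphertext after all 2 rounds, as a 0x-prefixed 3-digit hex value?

s_0 = plaintext = 0xED6
s_1 = Round(s_0, k_0) = 0xB47
s_2 = Round(s_1, k_1) = 0x321

0x321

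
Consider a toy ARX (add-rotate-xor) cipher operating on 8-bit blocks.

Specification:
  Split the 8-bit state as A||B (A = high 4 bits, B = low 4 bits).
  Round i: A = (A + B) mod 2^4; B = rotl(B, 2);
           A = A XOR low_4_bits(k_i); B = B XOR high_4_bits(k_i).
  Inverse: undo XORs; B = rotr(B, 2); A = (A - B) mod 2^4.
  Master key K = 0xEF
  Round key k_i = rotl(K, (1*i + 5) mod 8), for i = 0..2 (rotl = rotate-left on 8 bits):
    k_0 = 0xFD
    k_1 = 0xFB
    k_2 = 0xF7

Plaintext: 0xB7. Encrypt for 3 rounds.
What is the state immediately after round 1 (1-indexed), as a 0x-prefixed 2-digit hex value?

0xF2

s_0 = plaintext = 0xB7
s_1 = Round(s_0, k_0) = 0xF2
s_2 = Round(s_1, k_1) = 0xA7
s_3 = Round(s_2, k_2) = 0x62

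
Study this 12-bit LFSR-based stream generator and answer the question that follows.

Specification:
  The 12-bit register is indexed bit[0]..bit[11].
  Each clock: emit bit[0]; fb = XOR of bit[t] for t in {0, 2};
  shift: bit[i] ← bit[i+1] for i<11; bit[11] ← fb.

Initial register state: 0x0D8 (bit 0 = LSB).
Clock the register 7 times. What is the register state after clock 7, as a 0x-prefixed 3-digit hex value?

0xDC1

reg_0 = 0x0D8
clock 1: out=0, reg = 0x06C
clock 2: out=0, reg = 0x836
clock 3: out=0, reg = 0xC1B
clock 4: out=1, reg = 0xE0D
clock 5: out=1, reg = 0x706
clock 6: out=0, reg = 0xB83
clock 7: out=1, reg = 0xDC1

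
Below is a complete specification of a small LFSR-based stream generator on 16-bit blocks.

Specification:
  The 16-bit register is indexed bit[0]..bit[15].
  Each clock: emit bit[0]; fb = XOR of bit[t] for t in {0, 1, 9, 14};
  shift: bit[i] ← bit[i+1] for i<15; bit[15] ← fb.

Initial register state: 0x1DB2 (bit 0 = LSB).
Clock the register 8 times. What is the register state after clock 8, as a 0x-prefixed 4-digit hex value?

reg_0 = 0x1DB2
clock 1: out=0, reg = 0x8ED9
clock 2: out=1, reg = 0x476C
clock 3: out=0, reg = 0x23B6
clock 4: out=0, reg = 0x11DB
clock 5: out=1, reg = 0x08ED
clock 6: out=1, reg = 0x8476
clock 7: out=0, reg = 0xC23B
clock 8: out=1, reg = 0x611D

0x611D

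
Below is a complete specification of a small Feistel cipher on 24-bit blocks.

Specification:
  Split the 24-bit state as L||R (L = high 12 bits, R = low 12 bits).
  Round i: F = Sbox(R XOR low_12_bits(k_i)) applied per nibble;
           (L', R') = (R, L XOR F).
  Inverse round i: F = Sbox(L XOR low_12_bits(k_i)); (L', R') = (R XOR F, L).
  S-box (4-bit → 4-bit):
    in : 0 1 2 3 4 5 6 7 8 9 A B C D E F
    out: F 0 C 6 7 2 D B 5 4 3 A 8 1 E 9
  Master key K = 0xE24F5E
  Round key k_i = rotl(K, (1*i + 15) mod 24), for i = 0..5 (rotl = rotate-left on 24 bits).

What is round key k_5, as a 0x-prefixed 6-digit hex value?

0xEE24F5

K = 0xE24F5E
k_0 = rotl(K, (1*0+15) mod 24) = rotl(K, 15) = 0xAF7127
k_1 = rotl(K, (1*1+15) mod 24) = rotl(K, 16) = 0x5EE24F
k_2 = rotl(K, (1*2+15) mod 24) = rotl(K, 17) = 0xBDC49E
k_3 = rotl(K, (1*3+15) mod 24) = rotl(K, 18) = 0x7B893D
k_4 = rotl(K, (1*4+15) mod 24) = rotl(K, 19) = 0xF7127A
k_5 = rotl(K, (1*5+15) mod 24) = rotl(K, 20) = 0xEE24F5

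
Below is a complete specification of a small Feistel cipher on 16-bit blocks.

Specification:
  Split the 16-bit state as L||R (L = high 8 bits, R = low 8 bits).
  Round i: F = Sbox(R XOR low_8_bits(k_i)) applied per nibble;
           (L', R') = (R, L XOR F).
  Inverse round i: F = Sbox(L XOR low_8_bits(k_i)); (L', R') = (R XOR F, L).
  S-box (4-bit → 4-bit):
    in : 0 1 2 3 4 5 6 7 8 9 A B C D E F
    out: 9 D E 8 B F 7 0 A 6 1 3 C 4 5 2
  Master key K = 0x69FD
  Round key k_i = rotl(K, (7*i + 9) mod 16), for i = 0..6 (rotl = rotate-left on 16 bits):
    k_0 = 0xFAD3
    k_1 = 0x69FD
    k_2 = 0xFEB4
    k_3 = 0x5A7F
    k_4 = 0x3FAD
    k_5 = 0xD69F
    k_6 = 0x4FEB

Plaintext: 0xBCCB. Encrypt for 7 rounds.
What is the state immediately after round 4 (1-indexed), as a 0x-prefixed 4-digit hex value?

s_0 = plaintext = 0xBCCB
s_1 = Round(s_0, k_0) = 0xCB66
s_2 = Round(s_1, k_1) = 0x66A8
s_3 = Round(s_2, k_2) = 0xA8BA
s_4 = Round(s_3, k_3) = 0xBA67
s_5 = Round(s_4, k_4) = 0x677B
s_6 = Round(s_5, k_5) = 0x7B3C
s_7 = Round(s_6, k_6) = 0x3C3B

0xBA67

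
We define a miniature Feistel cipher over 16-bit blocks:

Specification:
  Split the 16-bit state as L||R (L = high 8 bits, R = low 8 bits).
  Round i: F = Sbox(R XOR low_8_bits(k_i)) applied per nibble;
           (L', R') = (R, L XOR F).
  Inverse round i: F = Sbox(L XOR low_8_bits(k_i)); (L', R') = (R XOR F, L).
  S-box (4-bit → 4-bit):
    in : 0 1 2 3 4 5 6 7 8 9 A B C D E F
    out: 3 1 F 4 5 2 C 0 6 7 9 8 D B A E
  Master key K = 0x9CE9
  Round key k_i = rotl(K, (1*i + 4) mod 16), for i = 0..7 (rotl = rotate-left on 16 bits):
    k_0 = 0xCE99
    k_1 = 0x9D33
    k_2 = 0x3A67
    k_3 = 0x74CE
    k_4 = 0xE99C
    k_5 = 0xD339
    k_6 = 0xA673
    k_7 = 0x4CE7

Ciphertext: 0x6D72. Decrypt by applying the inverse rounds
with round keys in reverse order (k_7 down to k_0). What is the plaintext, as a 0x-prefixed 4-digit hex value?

s_0 = ciphertext = 0x6D72
s_1 = InvRound(s_0, k_7) = 0x1B6D
s_2 = InvRound(s_1, k_6) = 0xAB1B
s_3 = InvRound(s_2, k_5) = 0x64AB
s_4 = InvRound(s_3, k_4) = 0x4D64
s_5 = InvRound(s_4, k_3) = 0x004D
s_6 = InvRound(s_5, k_2) = 0x8D00
s_7 = InvRound(s_6, k_1) = 0x8A8D
s_8 = InvRound(s_7, k_0) = 0x998A

0x998A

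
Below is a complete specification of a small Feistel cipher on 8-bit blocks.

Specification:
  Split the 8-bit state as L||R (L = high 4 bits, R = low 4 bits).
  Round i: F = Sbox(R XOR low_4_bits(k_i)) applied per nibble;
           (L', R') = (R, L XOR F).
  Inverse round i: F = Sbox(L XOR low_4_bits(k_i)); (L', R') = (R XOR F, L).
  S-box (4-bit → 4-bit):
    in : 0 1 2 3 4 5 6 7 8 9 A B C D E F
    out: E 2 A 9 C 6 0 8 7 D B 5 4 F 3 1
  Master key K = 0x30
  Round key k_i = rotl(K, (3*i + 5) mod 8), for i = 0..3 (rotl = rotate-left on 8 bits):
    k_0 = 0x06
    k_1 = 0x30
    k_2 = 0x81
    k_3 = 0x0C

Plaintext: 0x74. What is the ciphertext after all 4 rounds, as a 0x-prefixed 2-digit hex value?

s_0 = plaintext = 0x74
s_1 = Round(s_0, k_0) = 0x4D
s_2 = Round(s_1, k_1) = 0xDB
s_3 = Round(s_2, k_2) = 0xB6
s_4 = Round(s_3, k_3) = 0x60

0x60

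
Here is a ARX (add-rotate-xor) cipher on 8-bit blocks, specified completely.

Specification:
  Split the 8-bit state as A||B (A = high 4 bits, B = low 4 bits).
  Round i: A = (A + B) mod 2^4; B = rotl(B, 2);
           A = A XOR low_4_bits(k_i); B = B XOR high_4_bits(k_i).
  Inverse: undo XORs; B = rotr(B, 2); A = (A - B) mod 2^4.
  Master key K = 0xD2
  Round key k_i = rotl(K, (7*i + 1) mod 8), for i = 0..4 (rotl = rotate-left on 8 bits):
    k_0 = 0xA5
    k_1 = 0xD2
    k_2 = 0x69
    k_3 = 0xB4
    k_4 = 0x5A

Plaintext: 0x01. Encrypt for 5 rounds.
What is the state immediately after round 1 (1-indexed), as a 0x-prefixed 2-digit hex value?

s_0 = plaintext = 0x01
s_1 = Round(s_0, k_0) = 0x4E
s_2 = Round(s_1, k_1) = 0x06
s_3 = Round(s_2, k_2) = 0xFF
s_4 = Round(s_3, k_3) = 0xA4
s_5 = Round(s_4, k_4) = 0x44

0x4E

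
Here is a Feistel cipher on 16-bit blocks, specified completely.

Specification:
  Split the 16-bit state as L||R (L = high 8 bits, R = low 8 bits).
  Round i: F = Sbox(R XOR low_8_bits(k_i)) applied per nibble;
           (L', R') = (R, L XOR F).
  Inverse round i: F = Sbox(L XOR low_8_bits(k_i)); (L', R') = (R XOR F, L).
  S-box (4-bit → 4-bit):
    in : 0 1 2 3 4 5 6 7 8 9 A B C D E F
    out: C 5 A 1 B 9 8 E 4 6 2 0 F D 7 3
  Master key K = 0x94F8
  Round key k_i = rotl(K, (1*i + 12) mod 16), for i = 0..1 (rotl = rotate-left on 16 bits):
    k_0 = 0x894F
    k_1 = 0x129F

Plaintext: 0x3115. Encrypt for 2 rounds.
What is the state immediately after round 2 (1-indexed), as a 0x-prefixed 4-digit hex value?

0xA30A

s_0 = plaintext = 0x3115
s_1 = Round(s_0, k_0) = 0x15A3
s_2 = Round(s_1, k_1) = 0xA30A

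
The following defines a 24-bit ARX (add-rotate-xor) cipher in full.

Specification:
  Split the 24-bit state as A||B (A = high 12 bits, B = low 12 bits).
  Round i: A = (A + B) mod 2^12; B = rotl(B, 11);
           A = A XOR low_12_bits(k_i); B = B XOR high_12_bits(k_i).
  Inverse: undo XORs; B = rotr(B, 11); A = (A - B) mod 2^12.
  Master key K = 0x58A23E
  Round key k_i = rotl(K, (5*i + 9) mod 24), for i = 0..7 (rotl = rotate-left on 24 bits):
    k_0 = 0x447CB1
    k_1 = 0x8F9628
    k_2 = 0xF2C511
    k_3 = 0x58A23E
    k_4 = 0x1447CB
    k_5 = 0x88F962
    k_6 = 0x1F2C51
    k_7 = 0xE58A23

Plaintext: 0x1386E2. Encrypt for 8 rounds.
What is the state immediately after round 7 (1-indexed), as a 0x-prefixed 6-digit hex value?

0xD5B4FC

s_0 = plaintext = 0x1386E2
s_1 = Round(s_0, k_0) = 0x4AB736
s_2 = Round(s_1, k_1) = 0xDC9B62
s_3 = Round(s_2, k_2) = 0xC3AA9D
s_4 = Round(s_3, k_3) = 0x4E98C4
s_5 = Round(s_4, k_4) = 0xA66526
s_6 = Round(s_5, k_5) = 0x6EEA1C
s_7 = Round(s_6, k_6) = 0xD5B4FC
s_8 = Round(s_7, k_7) = 0x874C26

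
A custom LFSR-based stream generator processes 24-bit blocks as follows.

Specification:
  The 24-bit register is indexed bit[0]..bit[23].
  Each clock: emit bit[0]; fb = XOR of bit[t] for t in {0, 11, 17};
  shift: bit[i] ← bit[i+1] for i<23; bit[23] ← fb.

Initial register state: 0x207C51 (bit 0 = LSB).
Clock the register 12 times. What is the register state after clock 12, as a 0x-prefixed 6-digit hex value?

reg_0 = 0x207C51
clock 1: out=1, reg = 0x103E28
clock 2: out=0, reg = 0x881F14
clock 3: out=0, reg = 0xC40F8A
clock 4: out=0, reg = 0xE207C5
clock 5: out=1, reg = 0x7103E2
clock 6: out=0, reg = 0x3881F1
clock 7: out=1, reg = 0x9C40F8
clock 8: out=0, reg = 0x4E207C
clock 9: out=0, reg = 0xA7103E
clock 10: out=0, reg = 0xD3881F
clock 11: out=1, reg = 0xE9C40F
clock 12: out=1, reg = 0xF4E207

0xF4E207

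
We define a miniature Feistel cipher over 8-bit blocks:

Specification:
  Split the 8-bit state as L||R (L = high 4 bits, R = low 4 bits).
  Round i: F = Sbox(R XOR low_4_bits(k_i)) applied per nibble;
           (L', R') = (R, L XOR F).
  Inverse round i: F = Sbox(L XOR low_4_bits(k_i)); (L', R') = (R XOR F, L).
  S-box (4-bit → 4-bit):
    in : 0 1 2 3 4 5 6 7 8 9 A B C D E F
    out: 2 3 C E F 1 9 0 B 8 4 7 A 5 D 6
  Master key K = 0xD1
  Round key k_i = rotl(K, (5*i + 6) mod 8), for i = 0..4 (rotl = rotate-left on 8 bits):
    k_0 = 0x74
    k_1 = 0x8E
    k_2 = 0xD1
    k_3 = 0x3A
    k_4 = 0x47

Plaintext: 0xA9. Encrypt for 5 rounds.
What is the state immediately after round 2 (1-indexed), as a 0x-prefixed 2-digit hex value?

s_0 = plaintext = 0xA9
s_1 = Round(s_0, k_0) = 0x9F
s_2 = Round(s_1, k_1) = 0xFA
s_3 = Round(s_2, k_2) = 0xA8
s_4 = Round(s_3, k_3) = 0x86
s_5 = Round(s_4, k_4) = 0x6B

0xFA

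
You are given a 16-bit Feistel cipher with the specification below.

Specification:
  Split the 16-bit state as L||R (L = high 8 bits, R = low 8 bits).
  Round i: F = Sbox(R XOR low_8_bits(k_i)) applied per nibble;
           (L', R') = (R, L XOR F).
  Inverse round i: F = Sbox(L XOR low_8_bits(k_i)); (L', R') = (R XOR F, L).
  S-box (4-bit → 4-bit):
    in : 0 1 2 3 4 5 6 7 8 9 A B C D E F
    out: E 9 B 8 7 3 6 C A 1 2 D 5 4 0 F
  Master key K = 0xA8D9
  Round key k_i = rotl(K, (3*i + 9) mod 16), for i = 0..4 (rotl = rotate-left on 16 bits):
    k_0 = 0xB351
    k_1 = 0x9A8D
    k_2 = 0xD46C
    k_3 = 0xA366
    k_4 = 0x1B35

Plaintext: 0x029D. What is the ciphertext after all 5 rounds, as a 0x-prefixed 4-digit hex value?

s_0 = plaintext = 0x029D
s_1 = Round(s_0, k_0) = 0x9D57
s_2 = Round(s_1, k_1) = 0x57DF
s_3 = Round(s_2, k_2) = 0xDF8F
s_4 = Round(s_3, k_3) = 0x8FDE
s_5 = Round(s_4, k_4) = 0xDE82

0xDE82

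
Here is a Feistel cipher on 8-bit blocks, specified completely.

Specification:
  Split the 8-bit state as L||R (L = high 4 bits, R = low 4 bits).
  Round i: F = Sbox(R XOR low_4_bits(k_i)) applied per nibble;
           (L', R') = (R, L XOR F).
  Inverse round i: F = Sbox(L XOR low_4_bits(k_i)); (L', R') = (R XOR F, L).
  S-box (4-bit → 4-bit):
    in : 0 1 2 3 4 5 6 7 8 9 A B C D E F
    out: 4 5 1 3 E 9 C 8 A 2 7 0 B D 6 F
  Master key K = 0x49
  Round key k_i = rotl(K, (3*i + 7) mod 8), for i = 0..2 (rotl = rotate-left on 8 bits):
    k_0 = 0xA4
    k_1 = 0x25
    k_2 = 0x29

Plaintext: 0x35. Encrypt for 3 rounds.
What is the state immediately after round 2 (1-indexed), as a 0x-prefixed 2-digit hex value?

s_0 = plaintext = 0x35
s_1 = Round(s_0, k_0) = 0x56
s_2 = Round(s_1, k_1) = 0x66
s_3 = Round(s_2, k_2) = 0x69

0x66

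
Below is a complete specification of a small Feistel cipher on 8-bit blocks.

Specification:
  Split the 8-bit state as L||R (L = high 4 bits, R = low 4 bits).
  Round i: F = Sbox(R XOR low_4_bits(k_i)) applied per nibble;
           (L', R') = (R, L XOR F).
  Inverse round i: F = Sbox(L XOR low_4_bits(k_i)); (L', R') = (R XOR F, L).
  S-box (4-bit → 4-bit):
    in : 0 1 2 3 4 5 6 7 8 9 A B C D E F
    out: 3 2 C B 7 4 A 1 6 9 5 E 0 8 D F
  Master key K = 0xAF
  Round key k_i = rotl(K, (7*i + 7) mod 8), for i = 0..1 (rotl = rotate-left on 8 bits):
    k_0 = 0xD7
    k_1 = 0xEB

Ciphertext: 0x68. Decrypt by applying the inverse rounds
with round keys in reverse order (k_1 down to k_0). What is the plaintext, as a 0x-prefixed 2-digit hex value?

s_0 = ciphertext = 0x68
s_1 = InvRound(s_0, k_1) = 0x06
s_2 = InvRound(s_1, k_0) = 0x70

0x70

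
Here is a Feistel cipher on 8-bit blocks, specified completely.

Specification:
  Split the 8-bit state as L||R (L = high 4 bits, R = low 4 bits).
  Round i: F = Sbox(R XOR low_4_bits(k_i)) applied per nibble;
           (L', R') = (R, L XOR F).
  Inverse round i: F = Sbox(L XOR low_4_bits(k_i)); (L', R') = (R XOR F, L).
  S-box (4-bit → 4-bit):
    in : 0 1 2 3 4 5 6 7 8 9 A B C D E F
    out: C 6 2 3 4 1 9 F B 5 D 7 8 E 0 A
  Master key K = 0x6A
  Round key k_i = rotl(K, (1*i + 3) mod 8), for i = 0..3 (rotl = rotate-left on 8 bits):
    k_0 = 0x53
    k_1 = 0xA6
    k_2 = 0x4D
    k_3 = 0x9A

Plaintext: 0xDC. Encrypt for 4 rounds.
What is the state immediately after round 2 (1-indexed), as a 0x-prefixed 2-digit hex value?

s_0 = plaintext = 0xDC
s_1 = Round(s_0, k_0) = 0xC7
s_2 = Round(s_1, k_1) = 0x7A
s_3 = Round(s_2, k_2) = 0xA8
s_4 = Round(s_3, k_3) = 0x88

0x7A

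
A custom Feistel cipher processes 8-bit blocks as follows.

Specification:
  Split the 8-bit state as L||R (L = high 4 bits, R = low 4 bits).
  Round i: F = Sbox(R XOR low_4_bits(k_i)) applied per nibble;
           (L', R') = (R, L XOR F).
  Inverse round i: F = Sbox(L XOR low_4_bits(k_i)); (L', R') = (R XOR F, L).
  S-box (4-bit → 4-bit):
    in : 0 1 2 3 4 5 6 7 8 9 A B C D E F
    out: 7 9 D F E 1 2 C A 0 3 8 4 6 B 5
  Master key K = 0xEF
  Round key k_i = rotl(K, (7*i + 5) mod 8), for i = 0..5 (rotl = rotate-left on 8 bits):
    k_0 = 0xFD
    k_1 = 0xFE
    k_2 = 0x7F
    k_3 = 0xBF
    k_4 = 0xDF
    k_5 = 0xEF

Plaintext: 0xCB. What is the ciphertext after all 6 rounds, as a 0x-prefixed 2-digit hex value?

s_0 = plaintext = 0xCB
s_1 = Round(s_0, k_0) = 0xBE
s_2 = Round(s_1, k_1) = 0xEC
s_3 = Round(s_2, k_2) = 0xC1
s_4 = Round(s_3, k_3) = 0x17
s_5 = Round(s_4, k_4) = 0x7B
s_6 = Round(s_5, k_5) = 0xB9

0xB9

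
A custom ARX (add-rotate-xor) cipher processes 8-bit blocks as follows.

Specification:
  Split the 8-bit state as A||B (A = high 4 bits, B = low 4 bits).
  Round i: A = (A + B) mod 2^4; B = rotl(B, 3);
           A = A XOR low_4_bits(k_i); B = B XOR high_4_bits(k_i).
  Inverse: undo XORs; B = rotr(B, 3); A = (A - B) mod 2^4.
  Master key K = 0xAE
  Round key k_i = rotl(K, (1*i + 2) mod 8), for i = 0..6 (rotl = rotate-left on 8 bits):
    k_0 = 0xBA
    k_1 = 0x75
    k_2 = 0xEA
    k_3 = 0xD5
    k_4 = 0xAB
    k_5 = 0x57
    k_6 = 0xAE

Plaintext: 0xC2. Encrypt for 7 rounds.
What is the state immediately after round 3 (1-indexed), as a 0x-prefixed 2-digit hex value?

0x7F

s_0 = plaintext = 0xC2
s_1 = Round(s_0, k_0) = 0x4A
s_2 = Round(s_1, k_1) = 0xB2
s_3 = Round(s_2, k_2) = 0x7F
s_4 = Round(s_3, k_3) = 0x32
s_5 = Round(s_4, k_4) = 0xEB
s_6 = Round(s_5, k_5) = 0xE8
s_7 = Round(s_6, k_6) = 0x8E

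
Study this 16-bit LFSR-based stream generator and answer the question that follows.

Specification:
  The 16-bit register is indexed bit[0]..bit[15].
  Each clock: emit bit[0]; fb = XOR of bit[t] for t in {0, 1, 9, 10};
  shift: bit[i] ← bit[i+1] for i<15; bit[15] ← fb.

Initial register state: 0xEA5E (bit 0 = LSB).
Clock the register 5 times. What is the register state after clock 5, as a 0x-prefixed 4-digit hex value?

reg_0 = 0xEA5E
clock 1: out=0, reg = 0x752F
clock 2: out=1, reg = 0xBA97
clock 3: out=1, reg = 0xDD4B
clock 4: out=1, reg = 0xEEA5
clock 5: out=1, reg = 0xF752

0xF752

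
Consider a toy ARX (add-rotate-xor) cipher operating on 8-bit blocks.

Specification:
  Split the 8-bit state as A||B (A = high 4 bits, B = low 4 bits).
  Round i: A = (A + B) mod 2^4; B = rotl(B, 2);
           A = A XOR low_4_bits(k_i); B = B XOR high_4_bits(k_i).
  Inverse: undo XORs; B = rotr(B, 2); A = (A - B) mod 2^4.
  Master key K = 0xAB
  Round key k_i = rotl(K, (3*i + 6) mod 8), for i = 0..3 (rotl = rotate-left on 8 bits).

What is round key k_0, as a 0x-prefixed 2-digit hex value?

0xEA

K = 0xAB
k_0 = rotl(K, (3*0+6) mod 8) = rotl(K, 6) = 0xEA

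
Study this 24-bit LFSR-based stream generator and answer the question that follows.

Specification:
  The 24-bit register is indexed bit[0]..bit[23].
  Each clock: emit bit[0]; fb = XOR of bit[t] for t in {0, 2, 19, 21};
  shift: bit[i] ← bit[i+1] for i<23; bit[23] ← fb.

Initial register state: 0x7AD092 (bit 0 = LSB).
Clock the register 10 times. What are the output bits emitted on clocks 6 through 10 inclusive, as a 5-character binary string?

reg_0 = 0x7AD092
clock 1: out=0, reg = 0x3D6849
clock 2: out=1, reg = 0x9EB424
clock 3: out=0, reg = 0x4F5A12
clock 4: out=0, reg = 0xA7AD09
clock 5: out=1, reg = 0x53D684
clock 6: out=0, reg = 0xA9EB42
clock 7: out=0, reg = 0x54F5A1
clock 8: out=1, reg = 0xAA7AD0
clock 9: out=0, reg = 0x553D68
clock 10: out=0, reg = 0x2A9EB4

00100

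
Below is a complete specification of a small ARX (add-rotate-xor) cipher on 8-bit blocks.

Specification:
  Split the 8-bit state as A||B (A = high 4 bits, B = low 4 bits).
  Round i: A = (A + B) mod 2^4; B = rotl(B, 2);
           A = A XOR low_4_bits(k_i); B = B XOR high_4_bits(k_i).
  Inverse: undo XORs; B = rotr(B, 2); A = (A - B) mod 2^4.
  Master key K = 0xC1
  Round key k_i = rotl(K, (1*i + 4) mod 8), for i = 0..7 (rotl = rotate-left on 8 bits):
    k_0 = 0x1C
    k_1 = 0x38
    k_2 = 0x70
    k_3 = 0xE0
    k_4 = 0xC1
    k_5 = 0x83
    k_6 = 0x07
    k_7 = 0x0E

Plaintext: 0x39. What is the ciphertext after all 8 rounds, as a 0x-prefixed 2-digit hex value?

s_0 = plaintext = 0x39
s_1 = Round(s_0, k_0) = 0x07
s_2 = Round(s_1, k_1) = 0xFE
s_3 = Round(s_2, k_2) = 0xDC
s_4 = Round(s_3, k_3) = 0x9D
s_5 = Round(s_4, k_4) = 0x7B
s_6 = Round(s_5, k_5) = 0x16
s_7 = Round(s_6, k_6) = 0x09
s_8 = Round(s_7, k_7) = 0x76

0x76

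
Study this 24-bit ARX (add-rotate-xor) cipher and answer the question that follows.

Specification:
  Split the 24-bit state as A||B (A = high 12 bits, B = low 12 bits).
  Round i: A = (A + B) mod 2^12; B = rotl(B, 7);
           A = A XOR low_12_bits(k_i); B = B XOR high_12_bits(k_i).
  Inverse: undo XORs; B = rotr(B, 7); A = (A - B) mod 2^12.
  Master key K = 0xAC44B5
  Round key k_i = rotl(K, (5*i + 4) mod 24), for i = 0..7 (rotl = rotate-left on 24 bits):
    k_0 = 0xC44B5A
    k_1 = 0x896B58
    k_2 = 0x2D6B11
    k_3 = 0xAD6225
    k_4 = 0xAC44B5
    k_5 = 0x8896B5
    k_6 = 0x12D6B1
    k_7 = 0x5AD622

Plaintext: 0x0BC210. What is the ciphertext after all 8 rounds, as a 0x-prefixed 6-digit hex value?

s_0 = plaintext = 0x0BC210
s_1 = Round(s_0, k_0) = 0x996454
s_2 = Round(s_1, k_1) = 0x6B22B4
s_3 = Round(s_2, k_2) = 0x2778C3
s_4 = Round(s_3, k_3) = 0x91FB10
s_5 = Round(s_4, k_4) = 0x09A29C
s_6 = Round(s_5, k_5) = 0x58369D
s_7 = Round(s_6, k_6) = 0xA91F99
s_8 = Round(s_7, k_7) = 0xC08951

0xC08951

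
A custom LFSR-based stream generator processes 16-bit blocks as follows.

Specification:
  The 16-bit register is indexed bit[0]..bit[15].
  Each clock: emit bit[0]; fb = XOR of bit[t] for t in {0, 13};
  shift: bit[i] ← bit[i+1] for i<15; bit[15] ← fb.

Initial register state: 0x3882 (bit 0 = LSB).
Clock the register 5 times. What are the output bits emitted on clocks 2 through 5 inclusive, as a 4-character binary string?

reg_0 = 0x3882
clock 1: out=0, reg = 0x9C41
clock 2: out=1, reg = 0xCE20
clock 3: out=0, reg = 0x6710
clock 4: out=0, reg = 0xB388
clock 5: out=0, reg = 0xD9C4

1000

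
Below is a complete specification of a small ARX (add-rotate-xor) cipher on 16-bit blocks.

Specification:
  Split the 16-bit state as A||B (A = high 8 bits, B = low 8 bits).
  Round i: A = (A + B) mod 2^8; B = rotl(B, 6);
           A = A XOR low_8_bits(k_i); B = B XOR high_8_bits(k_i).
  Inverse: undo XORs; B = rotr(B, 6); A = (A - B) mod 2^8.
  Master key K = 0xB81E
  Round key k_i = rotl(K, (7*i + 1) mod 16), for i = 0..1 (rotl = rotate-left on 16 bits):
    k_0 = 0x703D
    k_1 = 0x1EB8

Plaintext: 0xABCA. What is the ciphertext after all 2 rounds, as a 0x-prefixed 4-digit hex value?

s_0 = plaintext = 0xABCA
s_1 = Round(s_0, k_0) = 0x48C2
s_2 = Round(s_1, k_1) = 0xB2AE

0xB2AE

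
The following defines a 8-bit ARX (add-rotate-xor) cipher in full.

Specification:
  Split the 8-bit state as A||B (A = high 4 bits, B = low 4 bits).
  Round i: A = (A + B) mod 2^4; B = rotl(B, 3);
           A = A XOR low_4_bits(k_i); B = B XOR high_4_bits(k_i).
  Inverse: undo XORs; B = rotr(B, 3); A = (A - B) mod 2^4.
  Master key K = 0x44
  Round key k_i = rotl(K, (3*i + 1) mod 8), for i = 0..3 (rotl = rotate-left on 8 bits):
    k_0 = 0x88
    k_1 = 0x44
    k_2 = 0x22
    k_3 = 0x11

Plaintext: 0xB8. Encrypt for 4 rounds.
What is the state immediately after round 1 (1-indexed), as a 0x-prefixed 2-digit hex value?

0xBC

s_0 = plaintext = 0xB8
s_1 = Round(s_0, k_0) = 0xBC
s_2 = Round(s_1, k_1) = 0x32
s_3 = Round(s_2, k_2) = 0x73
s_4 = Round(s_3, k_3) = 0xB8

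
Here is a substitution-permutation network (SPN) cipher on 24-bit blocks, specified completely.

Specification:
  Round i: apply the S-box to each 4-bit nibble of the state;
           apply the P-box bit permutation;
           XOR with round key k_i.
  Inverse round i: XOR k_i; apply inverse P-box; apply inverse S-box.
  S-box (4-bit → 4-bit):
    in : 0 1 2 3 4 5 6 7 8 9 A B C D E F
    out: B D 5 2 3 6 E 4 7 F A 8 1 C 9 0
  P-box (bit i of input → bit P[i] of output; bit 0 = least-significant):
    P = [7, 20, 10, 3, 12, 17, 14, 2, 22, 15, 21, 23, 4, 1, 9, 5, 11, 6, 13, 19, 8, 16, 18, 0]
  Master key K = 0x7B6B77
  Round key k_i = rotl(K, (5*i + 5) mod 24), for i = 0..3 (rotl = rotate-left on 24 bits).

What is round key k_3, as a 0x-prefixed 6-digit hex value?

0x77B6B7

K = 0x7B6B77
k_0 = rotl(K, (5*0+5) mod 24) = rotl(K, 5) = 0x6D6EEF
k_1 = rotl(K, (5*1+5) mod 24) = rotl(K, 10) = 0xADDDED
k_2 = rotl(K, (5*2+5) mod 24) = rotl(K, 15) = 0xBBBDB5
k_3 = rotl(K, (5*3+5) mod 24) = rotl(K, 20) = 0x77B6B7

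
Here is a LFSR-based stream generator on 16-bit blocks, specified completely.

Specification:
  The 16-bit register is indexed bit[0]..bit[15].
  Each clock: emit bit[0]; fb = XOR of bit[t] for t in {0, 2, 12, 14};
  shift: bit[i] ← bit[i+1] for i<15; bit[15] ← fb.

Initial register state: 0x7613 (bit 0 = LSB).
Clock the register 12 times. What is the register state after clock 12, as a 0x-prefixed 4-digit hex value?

reg_0 = 0x7613
clock 1: out=1, reg = 0xBB09
clock 2: out=1, reg = 0x5D84
clock 3: out=0, reg = 0xAEC2
clock 4: out=0, reg = 0x5761
clock 5: out=1, reg = 0xABB0
clock 6: out=0, reg = 0x55D8
clock 7: out=0, reg = 0x2AEC
clock 8: out=0, reg = 0x9576
clock 9: out=0, reg = 0x4ABB
clock 10: out=1, reg = 0x255D
clock 11: out=1, reg = 0x12AE
clock 12: out=0, reg = 0x0957

0x0957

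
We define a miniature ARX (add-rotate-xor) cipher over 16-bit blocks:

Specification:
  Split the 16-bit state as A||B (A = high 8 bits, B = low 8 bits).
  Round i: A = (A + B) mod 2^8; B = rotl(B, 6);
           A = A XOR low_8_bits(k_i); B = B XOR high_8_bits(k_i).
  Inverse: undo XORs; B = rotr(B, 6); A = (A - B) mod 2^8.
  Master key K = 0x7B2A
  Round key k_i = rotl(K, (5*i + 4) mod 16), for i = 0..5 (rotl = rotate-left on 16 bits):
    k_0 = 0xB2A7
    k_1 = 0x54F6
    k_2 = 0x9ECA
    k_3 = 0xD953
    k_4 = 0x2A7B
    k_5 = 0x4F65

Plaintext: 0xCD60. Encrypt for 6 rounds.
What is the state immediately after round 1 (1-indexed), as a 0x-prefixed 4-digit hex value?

0x8AAA

s_0 = plaintext = 0xCD60
s_1 = Round(s_0, k_0) = 0x8AAA
s_2 = Round(s_1, k_1) = 0xC2FE
s_3 = Round(s_2, k_2) = 0x0A21
s_4 = Round(s_3, k_3) = 0x7891
s_5 = Round(s_4, k_4) = 0x724E
s_6 = Round(s_5, k_5) = 0xA5DC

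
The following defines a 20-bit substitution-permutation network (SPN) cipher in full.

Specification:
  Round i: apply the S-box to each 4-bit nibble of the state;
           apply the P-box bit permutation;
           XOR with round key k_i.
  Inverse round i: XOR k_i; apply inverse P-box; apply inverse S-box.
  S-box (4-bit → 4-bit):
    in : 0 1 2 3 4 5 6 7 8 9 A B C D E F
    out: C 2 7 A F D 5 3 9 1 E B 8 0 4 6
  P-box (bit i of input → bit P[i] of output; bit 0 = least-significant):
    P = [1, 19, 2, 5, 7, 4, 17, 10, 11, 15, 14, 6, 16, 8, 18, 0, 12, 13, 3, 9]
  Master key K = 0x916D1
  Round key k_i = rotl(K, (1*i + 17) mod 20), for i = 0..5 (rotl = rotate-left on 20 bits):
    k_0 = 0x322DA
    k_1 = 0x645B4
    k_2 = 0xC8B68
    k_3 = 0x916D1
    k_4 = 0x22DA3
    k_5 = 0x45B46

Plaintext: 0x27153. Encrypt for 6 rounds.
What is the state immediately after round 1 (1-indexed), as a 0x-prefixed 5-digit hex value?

0x89772

s_0 = plaintext = 0x27153
s_1 = Round(s_0, k_0) = 0x89772
s_2 = Round(s_1, k_1) = 0xFDF22
s_3 = Round(s_2, k_2) = 0x66BF6
s_4 = Round(s_3, k_3) = 0xE8E8F
s_5 = Round(s_4, k_4) = 0xB692E
s_6 = Round(s_5, k_5) = 0x361D2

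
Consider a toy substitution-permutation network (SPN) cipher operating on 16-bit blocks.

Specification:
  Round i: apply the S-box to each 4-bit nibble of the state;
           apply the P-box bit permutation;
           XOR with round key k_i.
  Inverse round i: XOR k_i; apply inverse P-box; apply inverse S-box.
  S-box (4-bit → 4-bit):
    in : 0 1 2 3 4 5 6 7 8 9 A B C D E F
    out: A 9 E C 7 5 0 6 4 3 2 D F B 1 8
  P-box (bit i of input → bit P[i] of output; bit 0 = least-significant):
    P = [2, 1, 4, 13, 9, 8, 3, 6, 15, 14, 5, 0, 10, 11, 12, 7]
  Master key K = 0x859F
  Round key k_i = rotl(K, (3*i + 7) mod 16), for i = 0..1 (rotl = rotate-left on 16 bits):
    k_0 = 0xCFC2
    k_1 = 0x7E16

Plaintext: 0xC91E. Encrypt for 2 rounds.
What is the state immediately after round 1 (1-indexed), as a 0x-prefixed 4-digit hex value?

s_0 = plaintext = 0xC91E
s_1 = Round(s_0, k_0) = 0x1106
s_2 = Round(s_1, k_1) = 0xFBD7

0x1106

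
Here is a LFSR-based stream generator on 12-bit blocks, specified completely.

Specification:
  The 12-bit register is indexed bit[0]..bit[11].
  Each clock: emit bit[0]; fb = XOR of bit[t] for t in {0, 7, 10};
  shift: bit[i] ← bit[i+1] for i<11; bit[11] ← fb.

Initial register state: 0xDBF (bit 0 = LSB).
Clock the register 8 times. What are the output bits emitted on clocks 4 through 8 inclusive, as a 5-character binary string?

reg_0 = 0xDBF
clock 1: out=1, reg = 0xEDF
clock 2: out=1, reg = 0xF6F
clock 3: out=1, reg = 0x7B7
clock 4: out=1, reg = 0xBDB
clock 5: out=1, reg = 0x5ED
clock 6: out=1, reg = 0xAF6
clock 7: out=0, reg = 0xD7B
clock 8: out=1, reg = 0x6BD

11101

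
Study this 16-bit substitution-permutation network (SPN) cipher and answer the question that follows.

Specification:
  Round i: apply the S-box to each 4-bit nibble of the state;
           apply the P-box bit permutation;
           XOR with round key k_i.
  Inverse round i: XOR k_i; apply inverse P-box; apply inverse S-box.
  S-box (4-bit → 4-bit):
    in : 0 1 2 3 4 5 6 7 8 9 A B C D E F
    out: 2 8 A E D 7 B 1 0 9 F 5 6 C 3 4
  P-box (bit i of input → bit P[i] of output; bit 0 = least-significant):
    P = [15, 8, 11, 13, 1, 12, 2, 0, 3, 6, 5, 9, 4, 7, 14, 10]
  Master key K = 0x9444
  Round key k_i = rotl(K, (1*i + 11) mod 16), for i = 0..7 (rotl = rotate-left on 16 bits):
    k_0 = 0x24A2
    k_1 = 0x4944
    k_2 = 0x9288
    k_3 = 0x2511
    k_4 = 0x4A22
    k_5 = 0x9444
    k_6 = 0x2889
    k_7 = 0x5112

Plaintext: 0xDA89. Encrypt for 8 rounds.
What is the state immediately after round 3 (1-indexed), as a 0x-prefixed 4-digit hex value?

s_0 = plaintext = 0xDA89
s_1 = Round(s_0, k_0) = 0xC2CA
s_2 = Round(s_1, k_1) = 0xB280
s_3 = Round(s_2, k_2) = 0xD1D8
s_4 = Round(s_3, k_3) = 0x6314
s_5 = Round(s_4, k_4) = 0xE4D3
s_6 = Round(s_5, k_5) = 0xBFF9
s_7 = Round(s_6, k_6) = 0xC8BD
s_8 = Round(s_7, k_7) = 0x3994

0xD1D8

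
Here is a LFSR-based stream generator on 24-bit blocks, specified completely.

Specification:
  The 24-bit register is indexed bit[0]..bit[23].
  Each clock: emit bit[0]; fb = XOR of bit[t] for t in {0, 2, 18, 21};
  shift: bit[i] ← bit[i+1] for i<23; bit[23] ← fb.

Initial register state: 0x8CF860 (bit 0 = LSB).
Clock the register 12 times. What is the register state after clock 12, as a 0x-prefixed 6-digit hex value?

reg_0 = 0x8CF860
clock 1: out=0, reg = 0xC67C30
clock 2: out=0, reg = 0xE33E18
clock 3: out=0, reg = 0xF19F0C
clock 4: out=0, reg = 0x78CF86
clock 5: out=0, reg = 0x3C67C3
clock 6: out=1, reg = 0x9E33E1
clock 7: out=1, reg = 0x4F19F0
clock 8: out=0, reg = 0xA78CF8
clock 9: out=0, reg = 0x53C67C
clock 10: out=0, reg = 0xA9E33E
clock 11: out=0, reg = 0x54F19F
clock 12: out=1, reg = 0xAA78CF

0xAA78CF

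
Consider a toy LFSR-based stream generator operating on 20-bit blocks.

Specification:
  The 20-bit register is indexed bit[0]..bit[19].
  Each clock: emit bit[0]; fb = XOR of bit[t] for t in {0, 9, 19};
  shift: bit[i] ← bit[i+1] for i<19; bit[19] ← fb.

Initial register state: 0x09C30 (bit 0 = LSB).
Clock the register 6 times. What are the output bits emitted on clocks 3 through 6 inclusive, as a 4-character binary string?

reg_0 = 0x09C30
clock 1: out=0, reg = 0x04E18
clock 2: out=0, reg = 0x8270C
clock 3: out=0, reg = 0x41386
clock 4: out=0, reg = 0xA09C3
clock 5: out=1, reg = 0x504E1
clock 6: out=1, reg = 0xA8270

0011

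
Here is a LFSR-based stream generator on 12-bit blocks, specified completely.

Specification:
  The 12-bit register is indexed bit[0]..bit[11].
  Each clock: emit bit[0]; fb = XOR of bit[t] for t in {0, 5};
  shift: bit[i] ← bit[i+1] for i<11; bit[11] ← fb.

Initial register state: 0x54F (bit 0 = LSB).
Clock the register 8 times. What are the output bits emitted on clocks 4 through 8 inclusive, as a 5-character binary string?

10010

reg_0 = 0x54F
clock 1: out=1, reg = 0xAA7
clock 2: out=1, reg = 0x553
clock 3: out=1, reg = 0xAA9
clock 4: out=1, reg = 0x554
clock 5: out=0, reg = 0x2AA
clock 6: out=0, reg = 0x955
clock 7: out=1, reg = 0xCAA
clock 8: out=0, reg = 0xE55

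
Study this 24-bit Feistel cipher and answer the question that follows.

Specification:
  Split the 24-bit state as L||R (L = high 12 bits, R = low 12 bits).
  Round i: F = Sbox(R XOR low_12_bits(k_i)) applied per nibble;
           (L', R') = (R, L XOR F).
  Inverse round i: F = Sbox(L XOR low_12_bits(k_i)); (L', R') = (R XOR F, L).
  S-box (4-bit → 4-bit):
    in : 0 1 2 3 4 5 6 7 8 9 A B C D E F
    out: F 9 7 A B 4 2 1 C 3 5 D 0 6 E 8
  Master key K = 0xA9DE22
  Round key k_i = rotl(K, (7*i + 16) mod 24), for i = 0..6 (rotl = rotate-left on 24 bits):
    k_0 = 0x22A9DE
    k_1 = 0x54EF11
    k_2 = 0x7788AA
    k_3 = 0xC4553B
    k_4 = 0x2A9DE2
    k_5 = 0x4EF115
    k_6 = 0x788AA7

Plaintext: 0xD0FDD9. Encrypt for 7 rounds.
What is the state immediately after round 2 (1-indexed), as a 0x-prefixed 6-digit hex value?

s_0 = plaintext = 0xD0FDD9
s_1 = Round(s_0, k_0) = 0xDD96FE
s_2 = Round(s_1, k_1) = 0x6FEE31
s_3 = Round(s_2, k_2) = 0xE314C3
s_4 = Round(s_3, k_3) = 0x4C37BD
s_5 = Round(s_4, k_4) = 0x7BD18B
s_6 = Round(s_5, k_5) = 0x18B883
s_7 = Round(s_6, k_6) = 0x8836F0

0x6FEE31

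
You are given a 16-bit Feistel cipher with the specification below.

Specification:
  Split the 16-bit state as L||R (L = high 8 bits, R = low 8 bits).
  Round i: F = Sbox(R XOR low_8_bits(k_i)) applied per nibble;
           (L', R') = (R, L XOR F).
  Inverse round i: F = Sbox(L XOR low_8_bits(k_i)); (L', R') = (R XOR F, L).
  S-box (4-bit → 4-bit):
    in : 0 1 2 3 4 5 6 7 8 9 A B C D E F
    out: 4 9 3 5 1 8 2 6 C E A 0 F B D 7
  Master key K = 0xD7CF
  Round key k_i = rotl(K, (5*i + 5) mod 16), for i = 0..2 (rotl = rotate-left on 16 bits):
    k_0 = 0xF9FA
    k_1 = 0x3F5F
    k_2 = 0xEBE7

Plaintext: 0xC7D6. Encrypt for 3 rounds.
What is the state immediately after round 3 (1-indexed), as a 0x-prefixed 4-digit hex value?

0x701E

s_0 = plaintext = 0xC7D6
s_1 = Round(s_0, k_0) = 0xD6F8
s_2 = Round(s_1, k_1) = 0xF870
s_3 = Round(s_2, k_2) = 0x701E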